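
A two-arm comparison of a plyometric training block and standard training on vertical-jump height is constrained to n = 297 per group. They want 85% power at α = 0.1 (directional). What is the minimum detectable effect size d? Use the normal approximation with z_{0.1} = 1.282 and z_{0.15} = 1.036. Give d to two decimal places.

d_min ≈ 0.19

For two independent groups of n = 297 each: d_min = (z_{α} + z_β)·√(2/n).
z-sum = 1.282 + 1.036 = 2.318.
d_min = 2.318 × √(2/297) = 2.318 × 0.0821 = 0.190.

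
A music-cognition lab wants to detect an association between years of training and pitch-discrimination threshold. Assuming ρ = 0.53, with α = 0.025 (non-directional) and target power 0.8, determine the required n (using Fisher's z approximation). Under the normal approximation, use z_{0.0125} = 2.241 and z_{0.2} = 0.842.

n = 31

Fisher's z: C = ½·ln((1+r)/(1−r)) = ½·ln(3.2553) = 0.5901.
n = ((z_{α/2} + z_β)/C)² + 3.
(2.241 + 0.842) / 0.5901 = 3.083 / 0.5901 = 5.225.
n = 5.225² + 3 = 27.30 + 3 = 30.3.
Round up.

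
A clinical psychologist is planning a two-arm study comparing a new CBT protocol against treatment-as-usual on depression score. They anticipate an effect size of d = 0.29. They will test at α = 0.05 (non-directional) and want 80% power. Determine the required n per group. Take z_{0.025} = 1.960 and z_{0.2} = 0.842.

n = 187 per group

For two independent groups with equal n: n = 2·((z_{α/2} + z_β) / d)².
z_{α/2} + z_β = 1.960 + 0.842 = 2.802.
n = 2 × (2.802 / 0.29)² = 2 × 9.662² = 2 × 93.36 = 186.7.
Round up to the next whole participant.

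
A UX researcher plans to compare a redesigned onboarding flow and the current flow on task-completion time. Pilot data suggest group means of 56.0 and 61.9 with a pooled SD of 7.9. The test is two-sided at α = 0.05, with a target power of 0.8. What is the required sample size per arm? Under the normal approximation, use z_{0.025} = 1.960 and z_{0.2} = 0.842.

Cohen's d = |M₁ − M₂| / SD_pooled = |56.0 − 61.9| / 7.9 = 5.9 / 7.9 = 0.747.
For two independent groups with equal n: n = 2·((z_{α/2} + z_β) / d)².
z_{α/2} + z_β = 1.960 + 0.842 = 2.802.
n = 2 × (2.802 / 0.747)² = 2 × 3.751² = 2 × 14.07 = 28.1.
Round up to the next whole participant.

n = 29 per group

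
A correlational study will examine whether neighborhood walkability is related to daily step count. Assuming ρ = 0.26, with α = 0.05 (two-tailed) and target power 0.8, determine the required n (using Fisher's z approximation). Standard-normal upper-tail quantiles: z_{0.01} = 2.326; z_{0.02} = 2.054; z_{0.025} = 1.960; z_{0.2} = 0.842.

Fisher's z: C = ½·ln((1+r)/(1−r)) = ½·ln(1.7027) = 0.2661.
n = ((z_{α/2} + z_β)/C)² + 3.
(1.960 + 0.842) / 0.2661 = 2.802 / 0.2661 = 10.530.
n = 10.530² + 3 = 110.88 + 3 = 113.9.
Round up.

n = 114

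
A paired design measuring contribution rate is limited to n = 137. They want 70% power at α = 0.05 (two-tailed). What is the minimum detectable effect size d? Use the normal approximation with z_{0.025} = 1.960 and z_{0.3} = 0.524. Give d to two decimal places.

d_min ≈ 0.21

For a single sample (or paired design) of n = 137: d_min = (z_{α/2} + z_β)/√n.
z-sum = 1.960 + 0.524 = 2.484.
d_min = 2.484 / √137 = 2.484 / 11.705 = 0.212.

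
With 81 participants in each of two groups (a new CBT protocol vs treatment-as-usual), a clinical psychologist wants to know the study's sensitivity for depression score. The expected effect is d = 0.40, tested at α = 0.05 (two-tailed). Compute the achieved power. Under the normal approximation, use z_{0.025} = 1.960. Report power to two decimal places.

power ≈ 0.72

For two equal groups, power = Φ(d·√(n/2) − z_{α/2}).
d·√(n/2) = 0.40 × √(81/2) = 0.40 × 6.364 = 2.546.
z_β = 2.546 − 1.960 = 0.586.
Power = Φ(0.586) = 0.721.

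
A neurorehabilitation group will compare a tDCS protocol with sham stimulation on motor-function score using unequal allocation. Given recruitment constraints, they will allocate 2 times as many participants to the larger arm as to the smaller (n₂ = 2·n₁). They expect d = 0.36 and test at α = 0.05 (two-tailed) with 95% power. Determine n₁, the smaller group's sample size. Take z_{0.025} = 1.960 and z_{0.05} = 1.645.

With allocation ratio k = n₂/n₁ = 2, Var(x̄₁−x̄₂) = σ²(1/n₁ + 1/(k·n₁)) = σ²·(k+1)/(k·n₁).
So n₁ = (1 + 1/k)·((z_{α/2} + z_β)/d)² = 1.500 × (3.605/0.36)².
n₁ = 1.500 × 100.28 = 150.4.
Round up: n₁ = 151, giving n₂ = 2 × 151 = 302.

n₁ = 151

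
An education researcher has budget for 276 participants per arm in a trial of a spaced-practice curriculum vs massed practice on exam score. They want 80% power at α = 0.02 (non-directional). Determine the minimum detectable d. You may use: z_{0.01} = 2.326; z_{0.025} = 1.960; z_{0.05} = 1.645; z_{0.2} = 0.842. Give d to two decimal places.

For two independent groups of n = 276 each: d_min = (z_{α/2} + z_β)·√(2/n).
z-sum = 2.326 + 0.842 = 3.168.
d_min = 3.168 × √(2/276) = 3.168 × 0.0851 = 0.270.

d_min ≈ 0.27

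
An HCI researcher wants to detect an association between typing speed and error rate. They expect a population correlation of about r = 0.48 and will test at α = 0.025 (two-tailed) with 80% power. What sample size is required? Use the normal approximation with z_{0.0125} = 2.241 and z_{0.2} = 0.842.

n = 38

Fisher's z: C = ½·ln((1+r)/(1−r)) = ½·ln(2.8462) = 0.5230.
n = ((z_{α/2} + z_β)/C)² + 3.
(2.241 + 0.842) / 0.5230 = 3.083 / 0.5230 = 5.895.
n = 5.895² + 3 = 34.75 + 3 = 37.7.
Round up.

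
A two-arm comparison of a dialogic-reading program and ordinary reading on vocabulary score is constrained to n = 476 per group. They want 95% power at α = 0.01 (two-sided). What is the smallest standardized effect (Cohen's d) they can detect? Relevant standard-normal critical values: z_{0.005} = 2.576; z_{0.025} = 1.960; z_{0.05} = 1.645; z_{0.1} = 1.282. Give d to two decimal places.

d_min ≈ 0.27

For two independent groups of n = 476 each: d_min = (z_{α/2} + z_β)·√(2/n).
z-sum = 2.576 + 1.645 = 4.221.
d_min = 4.221 × √(2/476) = 4.221 × 0.0648 = 0.274.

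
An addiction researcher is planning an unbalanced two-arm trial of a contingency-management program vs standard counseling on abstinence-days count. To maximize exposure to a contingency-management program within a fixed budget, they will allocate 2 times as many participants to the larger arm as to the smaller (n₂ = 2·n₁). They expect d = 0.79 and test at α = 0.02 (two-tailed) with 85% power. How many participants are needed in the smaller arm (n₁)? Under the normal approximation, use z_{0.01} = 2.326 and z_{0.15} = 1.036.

n₁ = 28

With allocation ratio k = n₂/n₁ = 2, Var(x̄₁−x̄₂) = σ²(1/n₁ + 1/(k·n₁)) = σ²·(k+1)/(k·n₁).
So n₁ = (1 + 1/k)·((z_{α/2} + z_β)/d)² = 1.500 × (3.362/0.79)².
n₁ = 1.500 × 18.11 = 27.2.
Round up: n₁ = 28, giving n₂ = 2 × 28 = 56.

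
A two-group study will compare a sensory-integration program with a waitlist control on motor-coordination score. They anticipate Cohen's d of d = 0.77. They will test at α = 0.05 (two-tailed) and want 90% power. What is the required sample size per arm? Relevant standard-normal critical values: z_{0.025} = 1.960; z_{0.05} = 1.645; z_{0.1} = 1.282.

For two independent groups with equal n: n = 2·((z_{α/2} + z_β) / d)².
z_{α/2} + z_β = 1.960 + 1.282 = 3.242.
n = 2 × (3.242 / 0.77)² = 2 × 4.210² = 2 × 17.73 = 35.5.
Round up to the next whole participant.

n = 36 per group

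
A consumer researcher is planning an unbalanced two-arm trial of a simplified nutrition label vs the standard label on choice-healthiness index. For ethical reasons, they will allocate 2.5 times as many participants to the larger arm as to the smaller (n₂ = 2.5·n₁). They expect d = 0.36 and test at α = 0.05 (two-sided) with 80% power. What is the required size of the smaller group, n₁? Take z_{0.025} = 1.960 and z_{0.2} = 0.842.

n₁ = 85

With allocation ratio k = n₂/n₁ = 2.5, Var(x̄₁−x̄₂) = σ²(1/n₁ + 1/(k·n₁)) = σ²·(k+1)/(k·n₁).
So n₁ = (1 + 1/k)·((z_{α/2} + z_β)/d)² = 1.400 × (2.802/0.36)².
n₁ = 1.400 × 60.58 = 84.8.
Round up: n₁ = 85, giving n₂ = ⌈2.5 × 85⌉ = ⌈212.5⌉ = 213.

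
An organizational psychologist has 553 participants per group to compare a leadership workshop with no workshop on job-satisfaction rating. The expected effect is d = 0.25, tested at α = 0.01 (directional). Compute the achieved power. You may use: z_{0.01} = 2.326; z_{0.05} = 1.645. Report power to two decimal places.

power ≈ 0.97

For two equal groups, power = Φ(d·√(n/2) − z_{α}).
d·√(n/2) = 0.25 × √(553/2) = 0.25 × 16.628 = 4.157.
z_β = 4.157 − 2.326 = 1.831.
Power = Φ(1.831) = 0.966.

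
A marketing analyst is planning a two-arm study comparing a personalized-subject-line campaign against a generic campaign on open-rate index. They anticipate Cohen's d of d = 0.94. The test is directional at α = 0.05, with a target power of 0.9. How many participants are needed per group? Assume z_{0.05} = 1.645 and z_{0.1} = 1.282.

n = 20 per group

For two independent groups with equal n: n = 2·((z_{α} + z_β) / d)².
z_{α} + z_β = 1.645 + 1.282 = 2.927.
n = 2 × (2.927 / 0.94)² = 2 × 3.114² = 2 × 9.70 = 19.4.
Round up to the next whole participant.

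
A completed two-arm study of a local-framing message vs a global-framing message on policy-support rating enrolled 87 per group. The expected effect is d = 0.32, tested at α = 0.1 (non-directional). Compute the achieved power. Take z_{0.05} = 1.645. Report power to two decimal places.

For two equal groups, power = Φ(d·√(n/2) − z_{α/2}).
d·√(n/2) = 0.32 × √(87/2) = 0.32 × 6.595 = 2.111.
z_β = 2.111 − 1.645 = 0.466.
Power = Φ(0.466) = 0.679.

power ≈ 0.68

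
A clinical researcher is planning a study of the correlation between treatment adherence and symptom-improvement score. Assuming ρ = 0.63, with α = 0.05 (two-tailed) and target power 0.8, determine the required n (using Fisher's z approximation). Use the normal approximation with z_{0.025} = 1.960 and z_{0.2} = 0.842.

Fisher's z: C = ½·ln((1+r)/(1−r)) = ½·ln(4.4054) = 0.7414.
n = ((z_{α/2} + z_β)/C)² + 3.
(1.960 + 0.842) / 0.7414 = 2.802 / 0.7414 = 3.779.
n = 3.779² + 3 = 14.28 + 3 = 17.3.
Round up.

n = 18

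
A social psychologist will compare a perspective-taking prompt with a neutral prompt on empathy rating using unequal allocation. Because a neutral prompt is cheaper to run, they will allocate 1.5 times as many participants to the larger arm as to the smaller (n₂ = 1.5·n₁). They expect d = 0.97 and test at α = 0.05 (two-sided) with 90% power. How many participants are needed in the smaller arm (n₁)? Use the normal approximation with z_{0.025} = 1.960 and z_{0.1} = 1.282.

With allocation ratio k = n₂/n₁ = 1.5, Var(x̄₁−x̄₂) = σ²(1/n₁ + 1/(k·n₁)) = σ²·(k+1)/(k·n₁).
So n₁ = (1 + 1/k)·((z_{α/2} + z_β)/d)² = 1.667 × (3.242/0.97)².
n₁ = 1.667 × 11.17 = 18.6.
Round up: n₁ = 19, giving n₂ = ⌈1.5 × 19⌉ = ⌈28.5⌉ = 29.

n₁ = 19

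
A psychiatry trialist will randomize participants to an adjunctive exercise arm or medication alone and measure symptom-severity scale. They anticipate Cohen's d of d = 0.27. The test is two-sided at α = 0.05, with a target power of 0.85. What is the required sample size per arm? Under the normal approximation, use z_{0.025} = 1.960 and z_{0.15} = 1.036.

For two independent groups with equal n: n = 2·((z_{α/2} + z_β) / d)².
z_{α/2} + z_β = 1.960 + 1.036 = 2.996.
n = 2 × (2.996 / 0.27)² = 2 × 11.096² = 2 × 123.13 = 246.3.
Round up to the next whole participant.

n = 247 per group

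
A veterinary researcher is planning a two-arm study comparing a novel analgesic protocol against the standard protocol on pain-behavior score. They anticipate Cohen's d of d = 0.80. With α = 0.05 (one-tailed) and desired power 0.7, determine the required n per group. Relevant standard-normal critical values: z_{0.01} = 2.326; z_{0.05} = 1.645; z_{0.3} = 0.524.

n = 15 per group

For two independent groups with equal n: n = 2·((z_{α} + z_β) / d)².
z_{α} + z_β = 1.645 + 0.524 = 2.169.
n = 2 × (2.169 / 0.80)² = 2 × 2.711² = 2 × 7.35 = 14.7.
Round up to the next whole participant.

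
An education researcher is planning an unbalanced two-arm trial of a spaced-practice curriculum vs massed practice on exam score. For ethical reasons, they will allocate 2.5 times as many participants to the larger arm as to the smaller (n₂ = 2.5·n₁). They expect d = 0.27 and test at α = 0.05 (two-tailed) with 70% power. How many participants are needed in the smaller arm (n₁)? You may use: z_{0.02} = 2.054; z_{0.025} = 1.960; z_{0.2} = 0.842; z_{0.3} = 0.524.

With allocation ratio k = n₂/n₁ = 2.5, Var(x̄₁−x̄₂) = σ²(1/n₁ + 1/(k·n₁)) = σ²·(k+1)/(k·n₁).
So n₁ = (1 + 1/k)·((z_{α/2} + z_β)/d)² = 1.400 × (2.484/0.27)².
n₁ = 1.400 × 84.64 = 118.5.
Round up: n₁ = 119, giving n₂ = ⌈2.5 × 119⌉ = ⌈297.5⌉ = 298.

n₁ = 119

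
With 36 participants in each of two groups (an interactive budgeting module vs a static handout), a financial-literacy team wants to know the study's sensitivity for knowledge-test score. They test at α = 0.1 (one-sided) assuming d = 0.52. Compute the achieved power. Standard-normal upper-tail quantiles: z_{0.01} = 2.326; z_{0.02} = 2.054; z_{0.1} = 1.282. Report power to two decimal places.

For two equal groups, power = Φ(d·√(n/2) − z_{α}).
d·√(n/2) = 0.52 × √(36/2) = 0.52 × 4.243 = 2.206.
z_β = 2.206 − 1.282 = 0.924.
Power = Φ(0.924) = 0.822.

power ≈ 0.82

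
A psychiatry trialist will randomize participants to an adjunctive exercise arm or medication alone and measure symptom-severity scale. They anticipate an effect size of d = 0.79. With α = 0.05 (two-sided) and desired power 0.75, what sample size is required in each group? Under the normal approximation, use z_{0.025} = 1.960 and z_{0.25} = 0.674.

For two independent groups with equal n: n = 2·((z_{α/2} + z_β) / d)².
z_{α/2} + z_β = 1.960 + 0.674 = 2.634.
n = 2 × (2.634 / 0.79)² = 2 × 3.334² = 2 × 11.12 = 22.2.
Round up to the next whole participant.

n = 23 per group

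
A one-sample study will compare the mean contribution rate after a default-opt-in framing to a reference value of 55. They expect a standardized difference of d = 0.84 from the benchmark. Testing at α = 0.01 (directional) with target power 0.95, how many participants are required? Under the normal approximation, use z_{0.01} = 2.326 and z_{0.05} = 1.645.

n = 23

For a one-sample test: n = ((z_{α} + z_β) / d)².
z_{α} + z_β = 2.326 + 1.645 = 3.971.
n = (3.971 / 0.84)² = 4.727² = 22.35.
Round up.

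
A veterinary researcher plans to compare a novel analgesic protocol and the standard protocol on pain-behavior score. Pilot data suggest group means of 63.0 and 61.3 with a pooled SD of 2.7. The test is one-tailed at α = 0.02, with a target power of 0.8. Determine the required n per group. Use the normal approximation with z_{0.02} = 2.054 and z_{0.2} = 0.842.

Cohen's d = |M₁ − M₂| / SD_pooled = |63.0 − 61.3| / 2.7 = 1.7 / 2.7 = 0.630.
For two independent groups with equal n: n = 2·((z_{α} + z_β) / d)².
z_{α} + z_β = 2.054 + 0.842 = 2.896.
n = 2 × (2.896 / 0.630)² = 2 × 4.597² = 2 × 21.13 = 42.3.
Round up to the next whole participant.

n = 43 per group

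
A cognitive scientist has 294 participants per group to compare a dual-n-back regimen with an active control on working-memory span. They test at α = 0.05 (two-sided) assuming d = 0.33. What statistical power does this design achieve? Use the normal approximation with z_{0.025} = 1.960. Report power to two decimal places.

For two equal groups, power = Φ(d·√(n/2) − z_{α/2}).
d·√(n/2) = 0.33 × √(294/2) = 0.33 × 12.124 = 4.001.
z_β = 4.001 − 1.960 = 2.041.
Power = Φ(2.041) = 0.979.

power ≈ 0.98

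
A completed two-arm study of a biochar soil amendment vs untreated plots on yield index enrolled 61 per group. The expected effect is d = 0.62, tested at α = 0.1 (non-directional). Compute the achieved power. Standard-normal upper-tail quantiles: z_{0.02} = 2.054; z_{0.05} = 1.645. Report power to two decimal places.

power ≈ 0.96

For two equal groups, power = Φ(d·√(n/2) − z_{α/2}).
d·√(n/2) = 0.62 × √(61/2) = 0.62 × 5.523 = 3.424.
z_β = 3.424 − 1.645 = 1.779.
Power = Φ(1.779) = 0.962.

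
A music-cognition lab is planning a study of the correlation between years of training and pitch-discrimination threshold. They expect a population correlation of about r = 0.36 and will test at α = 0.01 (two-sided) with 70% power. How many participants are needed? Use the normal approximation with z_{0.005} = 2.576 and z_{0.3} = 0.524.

n = 71

Fisher's z: C = ½·ln((1+r)/(1−r)) = ½·ln(2.1250) = 0.3769.
n = ((z_{α/2} + z_β)/C)² + 3.
(2.576 + 0.524) / 0.3769 = 3.100 / 0.3769 = 8.225.
n = 8.225² + 3 = 67.65 + 3 = 70.7.
Round up.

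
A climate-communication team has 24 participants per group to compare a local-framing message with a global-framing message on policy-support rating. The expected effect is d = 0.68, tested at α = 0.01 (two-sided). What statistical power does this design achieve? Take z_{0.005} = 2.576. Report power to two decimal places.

For two equal groups, power = Φ(d·√(n/2) − z_{α/2}).
d·√(n/2) = 0.68 × √(24/2) = 0.68 × 3.464 = 2.356.
z_β = 2.356 − 2.576 = -0.220.
Power = Φ(-0.220) = 0.413.

power ≈ 0.41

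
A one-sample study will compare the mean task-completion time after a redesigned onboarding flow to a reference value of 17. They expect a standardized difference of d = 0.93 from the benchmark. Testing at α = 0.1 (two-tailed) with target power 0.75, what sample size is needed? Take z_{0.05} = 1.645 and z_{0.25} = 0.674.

n = 7

For a one-sample test: n = ((z_{α/2} + z_β) / d)².
z_{α/2} + z_β = 1.645 + 0.674 = 2.319.
n = (2.319 / 0.93)² = 2.494² = 6.22.
Round up.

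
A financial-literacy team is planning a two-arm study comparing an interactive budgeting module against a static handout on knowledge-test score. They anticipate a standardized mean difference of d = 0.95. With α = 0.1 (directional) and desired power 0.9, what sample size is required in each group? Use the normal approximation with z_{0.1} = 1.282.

For two independent groups with equal n: n = 2·((z_{α} + z_β) / d)².
z_{α} + z_β = 1.282 + 1.282 = 2.564.
n = 2 × (2.564 / 0.95)² = 2 × 2.699² = 2 × 7.28 = 14.6.
Round up to the next whole participant.

n = 15 per group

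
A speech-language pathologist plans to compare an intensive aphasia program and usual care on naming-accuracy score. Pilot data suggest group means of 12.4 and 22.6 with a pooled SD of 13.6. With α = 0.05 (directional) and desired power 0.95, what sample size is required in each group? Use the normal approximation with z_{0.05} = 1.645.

Cohen's d = |M₁ − M₂| / SD_pooled = |12.4 − 22.6| / 13.6 = 10.2 / 13.6 = 0.750.
For two independent groups with equal n: n = 2·((z_{α} + z_β) / d)².
z_{α} + z_β = 1.645 + 1.645 = 3.290.
n = 2 × (3.290 / 0.750)² = 2 × 4.387² = 2 × 19.24 = 38.5.
Round up to the next whole participant.

n = 39 per group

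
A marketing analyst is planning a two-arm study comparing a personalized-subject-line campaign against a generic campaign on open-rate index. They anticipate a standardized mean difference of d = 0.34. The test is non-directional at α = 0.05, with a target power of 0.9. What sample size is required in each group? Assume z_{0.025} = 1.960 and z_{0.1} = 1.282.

n = 182 per group

For two independent groups with equal n: n = 2·((z_{α/2} + z_β) / d)².
z_{α/2} + z_β = 1.960 + 1.282 = 3.242.
n = 2 × (3.242 / 0.34)² = 2 × 9.535² = 2 × 90.92 = 181.8.
Round up to the next whole participant.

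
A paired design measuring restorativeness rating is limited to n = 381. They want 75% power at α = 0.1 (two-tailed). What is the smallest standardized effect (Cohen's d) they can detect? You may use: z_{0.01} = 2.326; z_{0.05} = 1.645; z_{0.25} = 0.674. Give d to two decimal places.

d_min ≈ 0.12

For a single sample (or paired design) of n = 381: d_min = (z_{α/2} + z_β)/√n.
z-sum = 1.645 + 0.674 = 2.319.
d_min = 2.319 / √381 = 2.319 / 19.519 = 0.119.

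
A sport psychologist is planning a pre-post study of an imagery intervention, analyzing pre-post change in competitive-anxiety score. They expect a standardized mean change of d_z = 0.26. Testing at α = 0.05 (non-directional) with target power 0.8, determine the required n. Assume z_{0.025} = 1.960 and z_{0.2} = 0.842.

n = 117 pairs

For a paired (one-sample on differences) test: n = ((z_{α/2} + z_β) / d)².
z_{α/2} + z_β = 1.960 + 0.842 = 2.802.
n = (2.802 / 0.26)² = 10.777² = 116.14.
Round up.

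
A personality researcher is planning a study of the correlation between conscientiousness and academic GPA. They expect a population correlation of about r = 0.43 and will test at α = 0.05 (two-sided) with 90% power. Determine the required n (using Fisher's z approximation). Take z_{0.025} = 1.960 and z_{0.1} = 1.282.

Fisher's z: C = ½·ln((1+r)/(1−r)) = ½·ln(2.5088) = 0.4599.
n = ((z_{α/2} + z_β)/C)² + 3.
(1.960 + 1.282) / 0.4599 = 3.242 / 0.4599 = 7.049.
n = 7.049² + 3 = 49.69 + 3 = 52.7.
Round up.

n = 53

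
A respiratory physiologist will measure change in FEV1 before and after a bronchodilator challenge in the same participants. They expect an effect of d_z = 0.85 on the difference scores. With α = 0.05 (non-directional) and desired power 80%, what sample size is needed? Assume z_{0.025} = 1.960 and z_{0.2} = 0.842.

n = 11 pairs

For a paired (one-sample on differences) test: n = ((z_{α/2} + z_β) / d)².
z_{α/2} + z_β = 1.960 + 0.842 = 2.802.
n = (2.802 / 0.85)² = 3.296² = 10.87.
Round up.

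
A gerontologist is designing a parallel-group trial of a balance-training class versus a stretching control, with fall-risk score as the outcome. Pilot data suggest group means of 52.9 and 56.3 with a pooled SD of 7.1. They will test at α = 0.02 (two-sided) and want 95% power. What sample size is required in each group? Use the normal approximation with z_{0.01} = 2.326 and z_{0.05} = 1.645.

n = 138 per group

Cohen's d = |M₁ − M₂| / SD_pooled = |52.9 − 56.3| / 7.1 = 3.4 / 7.1 = 0.479.
For two independent groups with equal n: n = 2·((z_{α/2} + z_β) / d)².
z_{α/2} + z_β = 2.326 + 1.645 = 3.971.
n = 2 × (3.971 / 0.479)² = 2 × 8.290² = 2 × 68.73 = 137.5.
Round up to the next whole participant.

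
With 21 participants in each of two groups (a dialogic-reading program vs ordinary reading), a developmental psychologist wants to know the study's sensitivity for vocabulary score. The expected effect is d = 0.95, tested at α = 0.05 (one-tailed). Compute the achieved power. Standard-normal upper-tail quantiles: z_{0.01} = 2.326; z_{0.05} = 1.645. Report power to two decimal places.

For two equal groups, power = Φ(d·√(n/2) − z_{α}).
d·√(n/2) = 0.95 × √(21/2) = 0.95 × 3.240 = 3.078.
z_β = 3.078 − 1.645 = 1.433.
Power = Φ(1.433) = 0.924.

power ≈ 0.92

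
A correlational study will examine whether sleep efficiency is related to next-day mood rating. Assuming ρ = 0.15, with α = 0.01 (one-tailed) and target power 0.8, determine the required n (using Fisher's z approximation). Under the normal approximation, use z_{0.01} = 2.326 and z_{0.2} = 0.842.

n = 443

Fisher's z: C = ½·ln((1+r)/(1−r)) = ½·ln(1.3529) = 0.1511.
n = ((z_{α} + z_β)/C)² + 3.
(2.326 + 0.842) / 0.1511 = 3.168 / 0.1511 = 20.966.
n = 20.966² + 3 = 439.58 + 3 = 442.6.
Round up.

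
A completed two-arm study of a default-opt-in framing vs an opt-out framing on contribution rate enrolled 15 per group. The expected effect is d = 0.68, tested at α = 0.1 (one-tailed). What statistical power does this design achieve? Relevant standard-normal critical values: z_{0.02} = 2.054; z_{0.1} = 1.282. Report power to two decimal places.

power ≈ 0.72

For two equal groups, power = Φ(d·√(n/2) − z_{α}).
d·√(n/2) = 0.68 × √(15/2) = 0.68 × 2.739 = 1.862.
z_β = 1.862 − 1.282 = 0.580.
Power = Φ(0.580) = 0.719.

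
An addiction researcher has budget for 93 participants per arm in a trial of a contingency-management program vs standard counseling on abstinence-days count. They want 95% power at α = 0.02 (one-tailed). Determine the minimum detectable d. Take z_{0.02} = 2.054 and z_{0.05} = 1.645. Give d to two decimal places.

For two independent groups of n = 93 each: d_min = (z_{α} + z_β)·√(2/n).
z-sum = 2.054 + 1.645 = 3.699.
d_min = 3.699 × √(2/93) = 3.699 × 0.1466 = 0.542.

d_min ≈ 0.54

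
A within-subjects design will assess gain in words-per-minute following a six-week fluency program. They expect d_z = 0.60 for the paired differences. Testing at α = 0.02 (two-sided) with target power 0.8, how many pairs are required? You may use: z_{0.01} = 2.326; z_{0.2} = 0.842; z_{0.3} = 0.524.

For a paired (one-sample on differences) test: n = ((z_{α/2} + z_β) / d)².
z_{α/2} + z_β = 2.326 + 0.842 = 3.168.
n = (3.168 / 0.60)² = 5.280² = 27.88.
Round up.

n = 28 pairs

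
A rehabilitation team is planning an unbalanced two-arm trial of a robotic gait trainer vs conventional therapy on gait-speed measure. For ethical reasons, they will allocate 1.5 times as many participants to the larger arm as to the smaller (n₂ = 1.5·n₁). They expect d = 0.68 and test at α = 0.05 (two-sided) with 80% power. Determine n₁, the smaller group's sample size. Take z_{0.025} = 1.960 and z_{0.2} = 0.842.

With allocation ratio k = n₂/n₁ = 1.5, Var(x̄₁−x̄₂) = σ²(1/n₁ + 1/(k·n₁)) = σ²·(k+1)/(k·n₁).
So n₁ = (1 + 1/k)·((z_{α/2} + z_β)/d)² = 1.667 × (2.802/0.68)².
n₁ = 1.667 × 16.98 = 28.3.
Round up: n₁ = 29, giving n₂ = ⌈1.5 × 29⌉ = ⌈43.5⌉ = 44.

n₁ = 29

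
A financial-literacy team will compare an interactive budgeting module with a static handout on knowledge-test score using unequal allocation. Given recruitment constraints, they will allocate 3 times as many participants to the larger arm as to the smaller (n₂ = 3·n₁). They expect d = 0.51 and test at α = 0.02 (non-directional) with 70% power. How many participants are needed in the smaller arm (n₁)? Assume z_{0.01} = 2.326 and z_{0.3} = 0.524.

With allocation ratio k = n₂/n₁ = 3, Var(x̄₁−x̄₂) = σ²(1/n₁ + 1/(k·n₁)) = σ²·(k+1)/(k·n₁).
So n₁ = (1 + 1/k)·((z_{α/2} + z_β)/d)² = 1.333 × (2.850/0.51)².
n₁ = 1.333 × 31.23 = 41.6.
Round up: n₁ = 42, giving n₂ = 3 × 42 = 126.

n₁ = 42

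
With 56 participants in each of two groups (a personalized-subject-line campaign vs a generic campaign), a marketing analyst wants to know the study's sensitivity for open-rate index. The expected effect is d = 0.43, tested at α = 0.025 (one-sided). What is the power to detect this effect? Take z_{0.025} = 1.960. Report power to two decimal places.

For two equal groups, power = Φ(d·√(n/2) − z_{α}).
d·√(n/2) = 0.43 × √(56/2) = 0.43 × 5.292 = 2.275.
z_β = 2.275 − 1.960 = 0.315.
Power = Φ(0.315) = 0.624.

power ≈ 0.62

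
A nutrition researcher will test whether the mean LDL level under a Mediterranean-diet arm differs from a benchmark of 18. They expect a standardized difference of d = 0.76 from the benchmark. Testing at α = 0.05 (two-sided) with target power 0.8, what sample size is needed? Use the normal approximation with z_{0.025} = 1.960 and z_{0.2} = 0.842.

n = 14

For a one-sample test: n = ((z_{α/2} + z_β) / d)².
z_{α/2} + z_β = 1.960 + 0.842 = 2.802.
n = (2.802 / 0.76)² = 3.687² = 13.59.
Round up.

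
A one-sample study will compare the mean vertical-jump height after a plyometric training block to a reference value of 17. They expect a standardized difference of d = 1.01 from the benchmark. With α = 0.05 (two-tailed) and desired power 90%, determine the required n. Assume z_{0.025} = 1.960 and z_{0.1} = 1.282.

n = 11

For a one-sample test: n = ((z_{α/2} + z_β) / d)².
z_{α/2} + z_β = 1.960 + 1.282 = 3.242.
n = (3.242 / 1.01)² = 3.210² = 10.30.
Round up.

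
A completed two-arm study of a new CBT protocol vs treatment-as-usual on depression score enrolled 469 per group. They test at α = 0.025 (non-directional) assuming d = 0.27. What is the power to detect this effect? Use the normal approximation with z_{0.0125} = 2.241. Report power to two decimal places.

power ≈ 0.97

For two equal groups, power = Φ(d·√(n/2) − z_{α/2}).
d·√(n/2) = 0.27 × √(469/2) = 0.27 × 15.313 = 4.135.
z_β = 4.135 − 2.241 = 1.894.
Power = Φ(1.894) = 0.971.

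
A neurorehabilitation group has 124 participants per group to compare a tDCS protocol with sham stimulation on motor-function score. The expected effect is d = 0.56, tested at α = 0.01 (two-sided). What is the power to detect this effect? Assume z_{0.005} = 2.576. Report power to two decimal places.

power ≈ 0.97

For two equal groups, power = Φ(d·√(n/2) − z_{α/2}).
d·√(n/2) = 0.56 × √(124/2) = 0.56 × 7.874 = 4.409.
z_β = 4.409 − 2.576 = 1.833.
Power = Φ(1.833) = 0.967.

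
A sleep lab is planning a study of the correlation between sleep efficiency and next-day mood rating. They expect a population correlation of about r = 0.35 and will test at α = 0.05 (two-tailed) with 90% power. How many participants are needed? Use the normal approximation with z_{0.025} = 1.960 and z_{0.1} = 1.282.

Fisher's z: C = ½·ln((1+r)/(1−r)) = ½·ln(2.0769) = 0.3654.
n = ((z_{α/2} + z_β)/C)² + 3.
(1.960 + 1.282) / 0.3654 = 3.242 / 0.3654 = 8.872.
n = 8.872² + 3 = 78.72 + 3 = 81.7.
Round up.

n = 82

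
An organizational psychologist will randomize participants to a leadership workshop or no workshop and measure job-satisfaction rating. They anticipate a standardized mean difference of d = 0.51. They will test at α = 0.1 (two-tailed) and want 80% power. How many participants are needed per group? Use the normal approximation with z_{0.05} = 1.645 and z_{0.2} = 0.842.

n = 48 per group

For two independent groups with equal n: n = 2·((z_{α/2} + z_β) / d)².
z_{α/2} + z_β = 1.645 + 0.842 = 2.487.
n = 2 × (2.487 / 0.51)² = 2 × 4.876² = 2 × 23.78 = 47.6.
Round up to the next whole participant.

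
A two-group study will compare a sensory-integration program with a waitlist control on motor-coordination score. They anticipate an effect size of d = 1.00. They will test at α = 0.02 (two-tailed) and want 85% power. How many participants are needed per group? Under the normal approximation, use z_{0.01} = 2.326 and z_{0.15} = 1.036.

For two independent groups with equal n: n = 2·((z_{α/2} + z_β) / d)².
z_{α/2} + z_β = 2.326 + 1.036 = 3.362.
n = 2 × (3.362 / 1.00)² = 2 × 3.362² = 2 × 11.30 = 22.6.
Round up to the next whole participant.

n = 23 per group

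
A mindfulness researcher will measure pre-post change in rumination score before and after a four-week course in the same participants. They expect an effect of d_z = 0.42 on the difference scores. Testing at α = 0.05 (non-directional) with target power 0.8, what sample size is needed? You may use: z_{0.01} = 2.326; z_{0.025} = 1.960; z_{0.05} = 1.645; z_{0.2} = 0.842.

For a paired (one-sample on differences) test: n = ((z_{α/2} + z_β) / d)².
z_{α/2} + z_β = 1.960 + 0.842 = 2.802.
n = (2.802 / 0.42)² = 6.671² = 44.51.
Round up.

n = 45 pairs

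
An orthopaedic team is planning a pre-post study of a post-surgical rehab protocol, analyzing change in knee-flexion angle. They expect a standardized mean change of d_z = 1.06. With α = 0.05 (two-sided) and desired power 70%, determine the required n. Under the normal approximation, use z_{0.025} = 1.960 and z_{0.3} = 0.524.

For a paired (one-sample on differences) test: n = ((z_{α/2} + z_β) / d)².
z_{α/2} + z_β = 1.960 + 0.524 = 2.484.
n = (2.484 / 1.06)² = 2.343² = 5.49.
Round up.

n = 6 pairs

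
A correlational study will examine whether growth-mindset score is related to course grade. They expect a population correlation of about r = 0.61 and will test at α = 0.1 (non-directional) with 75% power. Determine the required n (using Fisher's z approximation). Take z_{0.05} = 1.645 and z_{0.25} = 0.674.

n = 14

Fisher's z: C = ½·ln((1+r)/(1−r)) = ½·ln(4.1282) = 0.7089.
n = ((z_{α/2} + z_β)/C)² + 3.
(1.645 + 0.674) / 0.7089 = 2.319 / 0.7089 = 3.271.
n = 3.271² + 3 = 10.70 + 3 = 13.7.
Round up.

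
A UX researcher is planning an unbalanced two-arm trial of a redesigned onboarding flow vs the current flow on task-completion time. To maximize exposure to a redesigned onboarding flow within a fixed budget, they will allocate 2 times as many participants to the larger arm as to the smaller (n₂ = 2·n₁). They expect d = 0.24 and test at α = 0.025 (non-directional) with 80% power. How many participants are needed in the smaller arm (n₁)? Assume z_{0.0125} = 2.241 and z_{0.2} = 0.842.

n₁ = 248

With allocation ratio k = n₂/n₁ = 2, Var(x̄₁−x̄₂) = σ²(1/n₁ + 1/(k·n₁)) = σ²·(k+1)/(k·n₁).
So n₁ = (1 + 1/k)·((z_{α/2} + z_β)/d)² = 1.500 × (3.083/0.24)².
n₁ = 1.500 × 165.02 = 247.5.
Round up: n₁ = 248, giving n₂ = 2 × 248 = 496.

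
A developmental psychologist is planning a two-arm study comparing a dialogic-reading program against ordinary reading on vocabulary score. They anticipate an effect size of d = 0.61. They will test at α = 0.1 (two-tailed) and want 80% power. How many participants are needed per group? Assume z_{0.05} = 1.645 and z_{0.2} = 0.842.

n = 34 per group

For two independent groups with equal n: n = 2·((z_{α/2} + z_β) / d)².
z_{α/2} + z_β = 1.645 + 0.842 = 2.487.
n = 2 × (2.487 / 0.61)² = 2 × 4.077² = 2 × 16.62 = 33.2.
Round up to the next whole participant.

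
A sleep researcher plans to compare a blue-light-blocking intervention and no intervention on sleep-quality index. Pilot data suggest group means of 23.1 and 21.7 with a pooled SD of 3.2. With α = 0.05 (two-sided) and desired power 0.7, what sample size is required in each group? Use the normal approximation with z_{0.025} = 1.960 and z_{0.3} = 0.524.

n = 65 per group

Cohen's d = |M₁ − M₂| / SD_pooled = |23.1 − 21.7| / 3.2 = 1.4 / 3.2 = 0.438.
For two independent groups with equal n: n = 2·((z_{α/2} + z_β) / d)².
z_{α/2} + z_β = 1.960 + 0.524 = 2.484.
n = 2 × (2.484 / 0.438)² = 2 × 5.671² = 2 × 32.16 = 64.3.
Round up to the next whole participant.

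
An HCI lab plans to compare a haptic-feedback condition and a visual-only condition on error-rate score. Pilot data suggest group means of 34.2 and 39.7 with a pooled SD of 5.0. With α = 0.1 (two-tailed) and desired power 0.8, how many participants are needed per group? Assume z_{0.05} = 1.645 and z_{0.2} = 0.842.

Cohen's d = |M₁ − M₂| / SD_pooled = |34.2 − 39.7| / 5.0 = 5.5 / 5.0 = 1.100.
For two independent groups with equal n: n = 2·((z_{α/2} + z_β) / d)².
z_{α/2} + z_β = 1.645 + 0.842 = 2.487.
n = 2 × (2.487 / 1.100)² = 2 × 2.261² = 2 × 5.11 = 10.2.
Round up to the next whole participant.

n = 11 per group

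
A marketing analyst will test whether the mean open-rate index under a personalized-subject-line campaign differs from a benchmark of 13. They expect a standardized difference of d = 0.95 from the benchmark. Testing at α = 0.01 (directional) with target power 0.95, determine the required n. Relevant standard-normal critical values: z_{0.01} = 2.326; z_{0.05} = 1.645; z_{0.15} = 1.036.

n = 18

For a one-sample test: n = ((z_{α} + z_β) / d)².
z_{α} + z_β = 2.326 + 1.645 = 3.971.
n = (3.971 / 0.95)² = 4.180² = 17.47.
Round up.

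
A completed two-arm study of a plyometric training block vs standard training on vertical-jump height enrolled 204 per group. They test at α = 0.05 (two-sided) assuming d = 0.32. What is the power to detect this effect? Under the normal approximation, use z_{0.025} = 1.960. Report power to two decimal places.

For two equal groups, power = Φ(d·√(n/2) − z_{α/2}).
d·√(n/2) = 0.32 × √(204/2) = 0.32 × 10.100 = 3.232.
z_β = 3.232 − 1.960 = 1.272.
Power = Φ(1.272) = 0.898.

power ≈ 0.90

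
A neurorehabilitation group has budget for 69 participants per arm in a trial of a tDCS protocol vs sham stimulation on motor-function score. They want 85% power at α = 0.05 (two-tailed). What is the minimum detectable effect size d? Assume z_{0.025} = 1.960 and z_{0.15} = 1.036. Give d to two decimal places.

d_min ≈ 0.51

For two independent groups of n = 69 each: d_min = (z_{α/2} + z_β)·√(2/n).
z-sum = 1.960 + 1.036 = 2.996.
d_min = 2.996 × √(2/69) = 2.996 × 0.1703 = 0.510.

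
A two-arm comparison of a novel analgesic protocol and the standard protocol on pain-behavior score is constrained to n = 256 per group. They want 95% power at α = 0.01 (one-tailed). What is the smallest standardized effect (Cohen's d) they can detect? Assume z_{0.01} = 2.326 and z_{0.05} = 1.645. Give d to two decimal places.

d_min ≈ 0.35

For two independent groups of n = 256 each: d_min = (z_{α} + z_β)·√(2/n).
z-sum = 2.326 + 1.645 = 3.971.
d_min = 3.971 × √(2/256) = 3.971 × 0.0884 = 0.351.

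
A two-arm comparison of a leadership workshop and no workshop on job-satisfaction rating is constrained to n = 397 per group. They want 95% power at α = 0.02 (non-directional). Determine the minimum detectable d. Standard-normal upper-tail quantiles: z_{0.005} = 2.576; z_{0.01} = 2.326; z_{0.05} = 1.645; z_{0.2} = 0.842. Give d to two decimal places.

For two independent groups of n = 397 each: d_min = (z_{α/2} + z_β)·√(2/n).
z-sum = 2.326 + 1.645 = 3.971.
d_min = 3.971 × √(2/397) = 3.971 × 0.0710 = 0.282.

d_min ≈ 0.28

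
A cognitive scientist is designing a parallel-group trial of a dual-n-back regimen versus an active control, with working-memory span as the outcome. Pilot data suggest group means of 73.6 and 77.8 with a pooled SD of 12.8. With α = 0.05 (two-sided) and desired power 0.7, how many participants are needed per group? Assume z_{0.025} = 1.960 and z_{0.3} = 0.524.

Cohen's d = |M₁ − M₂| / SD_pooled = |73.6 − 77.8| / 12.8 = 4.2 / 12.8 = 0.328.
For two independent groups with equal n: n = 2·((z_{α/2} + z_β) / d)².
z_{α/2} + z_β = 1.960 + 0.524 = 2.484.
n = 2 × (2.484 / 0.328)² = 2 × 7.573² = 2 × 57.35 = 114.7.
Round up to the next whole participant.

n = 115 per group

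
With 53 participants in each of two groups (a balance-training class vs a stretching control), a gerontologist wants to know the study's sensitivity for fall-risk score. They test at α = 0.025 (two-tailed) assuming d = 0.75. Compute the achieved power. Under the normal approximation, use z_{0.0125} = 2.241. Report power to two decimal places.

For two equal groups, power = Φ(d·√(n/2) − z_{α/2}).
d·√(n/2) = 0.75 × √(53/2) = 0.75 × 5.148 = 3.861.
z_β = 3.861 − 2.241 = 1.620.
Power = Φ(1.620) = 0.947.

power ≈ 0.95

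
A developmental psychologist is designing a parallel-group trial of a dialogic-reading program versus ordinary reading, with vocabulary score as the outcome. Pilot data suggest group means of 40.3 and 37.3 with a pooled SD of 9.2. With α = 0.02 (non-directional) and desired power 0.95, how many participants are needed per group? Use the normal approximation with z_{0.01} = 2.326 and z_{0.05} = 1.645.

Cohen's d = |M₁ − M₂| / SD_pooled = |40.3 − 37.3| / 9.2 = 3.0 / 9.2 = 0.326.
For two independent groups with equal n: n = 2·((z_{α/2} + z_β) / d)².
z_{α/2} + z_β = 2.326 + 1.645 = 3.971.
n = 2 × (3.971 / 0.326)² = 2 × 12.181² = 2 × 148.38 = 296.8.
Round up to the next whole participant.

n = 297 per group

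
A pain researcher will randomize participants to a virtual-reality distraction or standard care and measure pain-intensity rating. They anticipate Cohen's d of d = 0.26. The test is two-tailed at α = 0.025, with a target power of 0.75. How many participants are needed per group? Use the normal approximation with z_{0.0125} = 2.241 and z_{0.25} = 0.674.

For two independent groups with equal n: n = 2·((z_{α/2} + z_β) / d)².
z_{α/2} + z_β = 2.241 + 0.674 = 2.915.
n = 2 × (2.915 / 0.26)² = 2 × 11.212² = 2 × 125.70 = 251.4.
Round up to the next whole participant.

n = 252 per group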